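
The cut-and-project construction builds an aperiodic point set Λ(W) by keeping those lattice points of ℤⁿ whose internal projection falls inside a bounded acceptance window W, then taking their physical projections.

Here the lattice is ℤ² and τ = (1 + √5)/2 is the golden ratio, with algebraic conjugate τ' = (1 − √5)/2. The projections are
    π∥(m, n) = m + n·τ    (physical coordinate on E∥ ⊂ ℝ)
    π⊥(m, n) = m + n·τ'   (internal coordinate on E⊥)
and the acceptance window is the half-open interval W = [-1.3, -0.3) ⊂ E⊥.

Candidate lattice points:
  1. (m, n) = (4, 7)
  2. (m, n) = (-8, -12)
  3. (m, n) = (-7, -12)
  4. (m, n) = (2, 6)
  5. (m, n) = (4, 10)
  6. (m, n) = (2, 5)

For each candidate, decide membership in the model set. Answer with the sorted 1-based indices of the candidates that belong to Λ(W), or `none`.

Compute τ' = (1−√5)/2 = -0.618034, so π⊥(m,n) = m -0.618034·n.
[1] lift (4,7): star map gives -0.326238; window check -1.3 ≤ -0.326238 < -0.3 is true → IN Λ
[2] lift (-8,-12): star map gives -0.583592; window check -1.3 ≤ -0.583592 < -0.3 is true → IN Λ
[3] lift (-7,-12): star map gives 0.416408; window check -1.3 ≤ 0.416408 < -0.3 is false → out
[4] lift (2,6): star map gives -1.708204; window check -1.3 ≤ -1.708204 < -0.3 is false → out
[5] lift (4,10): star map gives -2.180340; window check -1.3 ≤ -2.180340 < -0.3 is false → out
[6] lift (2,5): star map gives -1.090170; window check -1.3 ≤ -1.090170 < -0.3 is true → IN Λ

1, 2, 6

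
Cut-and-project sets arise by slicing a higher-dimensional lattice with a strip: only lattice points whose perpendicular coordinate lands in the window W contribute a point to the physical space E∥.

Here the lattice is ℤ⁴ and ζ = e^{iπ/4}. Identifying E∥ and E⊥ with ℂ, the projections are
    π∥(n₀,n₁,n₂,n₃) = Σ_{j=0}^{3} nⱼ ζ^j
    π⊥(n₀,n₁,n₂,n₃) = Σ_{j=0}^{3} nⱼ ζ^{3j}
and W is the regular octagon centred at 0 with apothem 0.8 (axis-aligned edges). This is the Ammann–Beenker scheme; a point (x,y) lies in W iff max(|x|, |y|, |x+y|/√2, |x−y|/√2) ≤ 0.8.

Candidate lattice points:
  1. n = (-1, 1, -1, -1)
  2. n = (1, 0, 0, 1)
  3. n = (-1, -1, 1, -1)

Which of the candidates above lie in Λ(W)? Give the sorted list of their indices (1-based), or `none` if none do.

π⊥(n) = n₀ + n₁ζ³ + n₂ζ⁶ + n₃ζ⁹ where ζ = e^{iπ/4}.
#1 (-1, 1, -1, -1): internal (-2.4142, 1.0000); octagon support 2.4142 vs apothem 0.8 → ∉ W
#2 (1, 0, 0, 1): internal (1.7071, 0.7071); octagon support 1.7071 vs apothem 0.8 → ∉ W
#3 (-1, -1, 1, -1): internal (-1.0000, -2.4142); octagon support 2.4142 vs apothem 0.8 → ∉ W

none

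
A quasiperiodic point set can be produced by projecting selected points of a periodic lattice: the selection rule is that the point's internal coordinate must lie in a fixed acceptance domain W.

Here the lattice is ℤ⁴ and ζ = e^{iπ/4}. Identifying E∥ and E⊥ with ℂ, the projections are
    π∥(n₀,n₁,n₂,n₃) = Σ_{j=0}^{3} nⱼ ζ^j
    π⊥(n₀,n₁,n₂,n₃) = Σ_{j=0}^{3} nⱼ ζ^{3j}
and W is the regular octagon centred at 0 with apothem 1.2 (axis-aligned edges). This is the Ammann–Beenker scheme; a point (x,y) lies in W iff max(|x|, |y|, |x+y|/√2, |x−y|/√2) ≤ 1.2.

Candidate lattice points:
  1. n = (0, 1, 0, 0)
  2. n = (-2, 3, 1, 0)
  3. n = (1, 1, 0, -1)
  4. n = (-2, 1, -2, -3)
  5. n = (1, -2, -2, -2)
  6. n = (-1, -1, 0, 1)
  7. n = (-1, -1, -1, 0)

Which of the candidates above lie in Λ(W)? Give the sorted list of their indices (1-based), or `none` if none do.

1, 3, 6, 7

Internal map: ζ^{3j} for j=0..3 gives (1,0), (−√2/2,√2/2), (0,−1), (√2/2,√2/2).
candidate 1: n = (0, 1, 0, 0) → π⊥ ≈ (-0.707107, +0.707107); max(|x|,|y|,|x±y|/√2) = 1.000000 ≤ 1.2 ⇒ ∈ W
candidate 2: n = (-2, 3, 1, 0) → π⊥ ≈ (-4.121320, +1.121320); max(|x|,|y|,|x±y|/√2) = 4.121320 > 1.2 ⇒ ∉ W
candidate 3: n = (1, 1, 0, -1) → π⊥ ≈ (-0.414214, +0.000000); max(|x|,|y|,|x±y|/√2) = 0.414214 ≤ 1.2 ⇒ ∈ W
candidate 4: n = (-2, 1, -2, -3) → π⊥ ≈ (-4.828427, +0.585786); max(|x|,|y|,|x±y|/√2) = 4.828427 > 1.2 ⇒ ∉ W
candidate 5: n = (1, -2, -2, -2) → π⊥ ≈ (+1.000000, -0.828427); max(|x|,|y|,|x±y|/√2) = 1.292893 > 1.2 ⇒ ∉ W
candidate 6: n = (-1, -1, 0, 1) → π⊥ ≈ (+0.414214, +0.000000); max(|x|,|y|,|x±y|/√2) = 0.414214 ≤ 1.2 ⇒ ∈ W
candidate 7: n = (-1, -1, -1, 0) → π⊥ ≈ (-0.292893, +0.292893); max(|x|,|y|,|x±y|/√2) = 0.414214 ≤ 1.2 ⇒ ∈ W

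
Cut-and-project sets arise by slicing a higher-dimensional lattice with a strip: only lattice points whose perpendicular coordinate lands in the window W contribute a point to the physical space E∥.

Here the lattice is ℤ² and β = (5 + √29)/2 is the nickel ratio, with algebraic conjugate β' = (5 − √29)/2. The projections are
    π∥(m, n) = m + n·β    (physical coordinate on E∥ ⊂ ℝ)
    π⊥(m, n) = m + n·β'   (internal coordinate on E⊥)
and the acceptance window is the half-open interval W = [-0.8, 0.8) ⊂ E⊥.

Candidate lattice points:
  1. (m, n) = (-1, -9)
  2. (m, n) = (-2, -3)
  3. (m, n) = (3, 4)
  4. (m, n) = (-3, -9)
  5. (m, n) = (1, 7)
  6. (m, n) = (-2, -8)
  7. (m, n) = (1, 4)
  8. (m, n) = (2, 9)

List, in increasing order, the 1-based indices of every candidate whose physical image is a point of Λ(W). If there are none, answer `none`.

β' = (5−√29)/2 ≈ -0.192582.
candidate 1: (m,n)=(-1,-9) → π∥ = -1-9·β ≈ -47.733242, π⊥ = -1-9·β' ≈ 0.733242 ∈ [-0.8, 0.8) ⇒ IN Λ
candidate 2: (m,n)=(-2,-3) → π∥ = -2-3·β ≈ -17.577747, π⊥ = -2-3·β' ≈ -1.422253 ∉ [-0.8, 0.8) ⇒ out
candidate 3: (m,n)=(3,4) → π∥ = 3+4·β ≈ 23.770330, π⊥ = 3+4·β' ≈ 2.229670 ∉ [-0.8, 0.8) ⇒ out
candidate 4: (m,n)=(-3,-9) → π∥ = -3-9·β ≈ -49.733242, π⊥ = -3-9·β' ≈ -1.266758 ∉ [-0.8, 0.8) ⇒ out
candidate 5: (m,n)=(1,7) → π∥ = 1+7·β ≈ 37.348077, π⊥ = 1+7·β' ≈ -0.348077 ∈ [-0.8, 0.8) ⇒ IN Λ
candidate 6: (m,n)=(-2,-8) → π∥ = -2-8·β ≈ -43.540659, π⊥ = -2-8·β' ≈ -0.459341 ∈ [-0.8, 0.8) ⇒ IN Λ
candidate 7: (m,n)=(1,4) → π∥ = 1+4·β ≈ 21.770330, π⊥ = 1+4·β' ≈ 0.229670 ∈ [-0.8, 0.8) ⇒ IN Λ
candidate 8: (m,n)=(2,9) → π∥ = 2+9·β ≈ 48.733242, π⊥ = 2+9·β' ≈ 0.266758 ∈ [-0.8, 0.8) ⇒ IN Λ

1, 5, 6, 7, 8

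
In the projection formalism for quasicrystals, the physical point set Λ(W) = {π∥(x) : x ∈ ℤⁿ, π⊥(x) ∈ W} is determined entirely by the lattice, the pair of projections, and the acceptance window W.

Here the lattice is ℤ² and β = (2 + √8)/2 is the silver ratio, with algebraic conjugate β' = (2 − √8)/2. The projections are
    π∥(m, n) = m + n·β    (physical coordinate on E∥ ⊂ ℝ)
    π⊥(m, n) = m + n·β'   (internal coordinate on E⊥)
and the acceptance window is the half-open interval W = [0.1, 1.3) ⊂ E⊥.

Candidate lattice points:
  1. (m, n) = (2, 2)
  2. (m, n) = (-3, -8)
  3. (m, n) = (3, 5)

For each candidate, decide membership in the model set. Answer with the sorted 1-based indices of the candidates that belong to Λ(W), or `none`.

Compute β' = (2−√8)/2 = -0.4142, so π⊥(m,n) = m -0.4142·n.
#1 (2,2): internal coord 2 + (2)·β' = +1.1716; +1.1716 ∈ [0.1, 1.3) → IN Λ
#2 (-3,-8): internal coord -3 + (-8)·β' = +0.3137; +0.3137 ∈ [0.1, 1.3) → IN Λ
#3 (3,5): internal coord 3 + (5)·β' = +0.9289; +0.9289 ∈ [0.1, 1.3) → IN Λ

1, 2, 3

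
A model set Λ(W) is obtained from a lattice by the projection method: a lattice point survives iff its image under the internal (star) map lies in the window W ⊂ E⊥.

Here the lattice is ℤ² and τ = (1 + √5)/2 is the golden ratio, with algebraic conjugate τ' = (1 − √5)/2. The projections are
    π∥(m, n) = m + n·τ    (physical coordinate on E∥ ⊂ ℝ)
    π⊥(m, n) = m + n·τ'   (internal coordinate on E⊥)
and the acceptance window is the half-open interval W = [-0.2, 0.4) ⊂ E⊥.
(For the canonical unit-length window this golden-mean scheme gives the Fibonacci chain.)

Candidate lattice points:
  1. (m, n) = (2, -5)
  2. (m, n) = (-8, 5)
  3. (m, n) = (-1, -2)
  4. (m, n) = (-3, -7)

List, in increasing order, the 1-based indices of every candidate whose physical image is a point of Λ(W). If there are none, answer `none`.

τ' = (1−√5)/2 ≈ -0.61803.
#1 (2,-5): internal coord 2 + (-5)·τ' = +5.09017; +5.09017 ∉ [-0.2, 0.4) → out
#2 (-8,5): internal coord -8 + (5)·τ' = -11.09017; -11.09017 ∉ [-0.2, 0.4) → out
#3 (-1,-2): internal coord -1 + (-2)·τ' = +0.23607; +0.23607 ∈ [-0.2, 0.4) → IN Λ
#4 (-3,-7): internal coord -3 + (-7)·τ' = +1.32624; +1.32624 ∉ [-0.2, 0.4) → out

3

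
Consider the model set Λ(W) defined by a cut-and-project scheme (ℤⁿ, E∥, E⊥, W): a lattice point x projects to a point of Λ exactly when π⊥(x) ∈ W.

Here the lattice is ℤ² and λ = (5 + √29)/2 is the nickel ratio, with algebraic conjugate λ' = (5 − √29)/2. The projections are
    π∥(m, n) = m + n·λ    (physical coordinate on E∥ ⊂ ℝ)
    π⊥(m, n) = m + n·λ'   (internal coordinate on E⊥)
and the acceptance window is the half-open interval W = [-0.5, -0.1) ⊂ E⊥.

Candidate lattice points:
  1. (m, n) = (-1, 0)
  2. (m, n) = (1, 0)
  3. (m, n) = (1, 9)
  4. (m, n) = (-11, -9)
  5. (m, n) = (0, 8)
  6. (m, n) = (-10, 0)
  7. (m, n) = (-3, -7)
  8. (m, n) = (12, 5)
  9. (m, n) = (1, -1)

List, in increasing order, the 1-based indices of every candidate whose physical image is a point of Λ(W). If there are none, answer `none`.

none

Numerically λ ≈ 5.1926 and λ' = −1/λ ≈ -0.1926.
candidate 1: (m,n)=(-1,0) → π∥ = -1+0·λ ≈ -1.0000, π⊥ = -1+0·λ' ≈ -1.0000 ∉ [-0.5, -0.1) ⇒ out
candidate 2: (m,n)=(1,0) → π∥ = 1+0·λ ≈ 1.0000, π⊥ = 1+0·λ' ≈ 1.0000 ∉ [-0.5, -0.1) ⇒ out
candidate 3: (m,n)=(1,9) → π∥ = 1+9·λ ≈ 47.7332, π⊥ = 1+9·λ' ≈ -0.7332 ∉ [-0.5, -0.1) ⇒ out
candidate 4: (m,n)=(-11,-9) → π∥ = -11-9·λ ≈ -57.7332, π⊥ = -11-9·λ' ≈ -9.2668 ∉ [-0.5, -0.1) ⇒ out
candidate 5: (m,n)=(0,8) → π∥ = 0+8·λ ≈ 41.5407, π⊥ = 0+8·λ' ≈ -1.5407 ∉ [-0.5, -0.1) ⇒ out
candidate 6: (m,n)=(-10,0) → π∥ = -10+0·λ ≈ -10.0000, π⊥ = -10+0·λ' ≈ -10.0000 ∉ [-0.5, -0.1) ⇒ out
candidate 7: (m,n)=(-3,-7) → π∥ = -3-7·λ ≈ -39.3481, π⊥ = -3-7·λ' ≈ -1.6519 ∉ [-0.5, -0.1) ⇒ out
candidate 8: (m,n)=(12,5) → π∥ = 12+5·λ ≈ 37.9629, π⊥ = 12+5·λ' ≈ 11.0371 ∉ [-0.5, -0.1) ⇒ out
candidate 9: (m,n)=(1,-1) → π∥ = 1-1·λ ≈ -4.1926, π⊥ = 1-1·λ' ≈ 1.1926 ∉ [-0.5, -0.1) ⇒ out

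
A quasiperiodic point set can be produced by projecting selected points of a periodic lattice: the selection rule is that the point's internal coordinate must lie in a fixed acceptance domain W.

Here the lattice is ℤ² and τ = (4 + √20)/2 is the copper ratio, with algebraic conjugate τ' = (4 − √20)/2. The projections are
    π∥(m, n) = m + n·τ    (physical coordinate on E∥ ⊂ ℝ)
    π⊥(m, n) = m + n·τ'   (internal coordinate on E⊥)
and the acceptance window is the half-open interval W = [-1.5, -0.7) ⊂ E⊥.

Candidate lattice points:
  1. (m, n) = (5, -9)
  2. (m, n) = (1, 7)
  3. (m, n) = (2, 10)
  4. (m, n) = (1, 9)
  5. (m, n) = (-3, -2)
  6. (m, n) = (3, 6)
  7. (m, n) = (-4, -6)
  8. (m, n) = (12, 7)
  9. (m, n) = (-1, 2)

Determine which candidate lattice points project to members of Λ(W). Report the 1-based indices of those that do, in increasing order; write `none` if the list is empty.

4, 9

Compute τ' = (4−√20)/2 = -0.23607, so π⊥(m,n) = m -0.23607·n.
candidate 1: (m,n)=(5,-9) → π∥ = 5-9·τ ≈ -33.12461, π⊥ = 5-9·τ' ≈ 7.12461 ∉ [-1.5, -0.7) ⇒ out
candidate 2: (m,n)=(1,7) → π∥ = 1+7·τ ≈ 30.65248, π⊥ = 1+7·τ' ≈ -0.65248 ∉ [-1.5, -0.7) ⇒ out
candidate 3: (m,n)=(2,10) → π∥ = 2+10·τ ≈ 44.36068, π⊥ = 2+10·τ' ≈ -0.36068 ∉ [-1.5, -0.7) ⇒ out
candidate 4: (m,n)=(1,9) → π∥ = 1+9·τ ≈ 39.12461, π⊥ = 1+9·τ' ≈ -1.12461 ∈ [-1.5, -0.7) ⇒ IN Λ
candidate 5: (m,n)=(-3,-2) → π∥ = -3-2·τ ≈ -11.47214, π⊥ = -3-2·τ' ≈ -2.52786 ∉ [-1.5, -0.7) ⇒ out
candidate 6: (m,n)=(3,6) → π∥ = 3+6·τ ≈ 28.41641, π⊥ = 3+6·τ' ≈ 1.58359 ∉ [-1.5, -0.7) ⇒ out
candidate 7: (m,n)=(-4,-6) → π∥ = -4-6·τ ≈ -29.41641, π⊥ = -4-6·τ' ≈ -2.58359 ∉ [-1.5, -0.7) ⇒ out
candidate 8: (m,n)=(12,7) → π∥ = 12+7·τ ≈ 41.65248, π⊥ = 12+7·τ' ≈ 10.34752 ∉ [-1.5, -0.7) ⇒ out
candidate 9: (m,n)=(-1,2) → π∥ = -1+2·τ ≈ 7.47214, π⊥ = -1+2·τ' ≈ -1.47214 ∈ [-1.5, -0.7) ⇒ IN Λ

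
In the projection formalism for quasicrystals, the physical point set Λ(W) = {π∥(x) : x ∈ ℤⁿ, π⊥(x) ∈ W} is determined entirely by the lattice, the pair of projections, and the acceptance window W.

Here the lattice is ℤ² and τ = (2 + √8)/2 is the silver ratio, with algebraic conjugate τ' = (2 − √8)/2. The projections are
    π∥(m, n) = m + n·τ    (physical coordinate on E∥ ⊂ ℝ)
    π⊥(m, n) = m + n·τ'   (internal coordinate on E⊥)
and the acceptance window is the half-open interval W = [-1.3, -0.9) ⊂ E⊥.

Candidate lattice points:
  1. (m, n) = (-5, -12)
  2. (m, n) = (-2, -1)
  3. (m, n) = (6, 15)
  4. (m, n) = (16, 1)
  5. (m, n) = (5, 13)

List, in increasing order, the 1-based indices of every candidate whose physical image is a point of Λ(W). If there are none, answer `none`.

none

τ' = (2−√8)/2 ≈ -0.41421.
#1 (-5,-12): internal coord -5 + (-12)·τ' = -0.02944; -0.02944 ∉ [-1.3, -0.9) → out
#2 (-2,-1): internal coord -2 + (-1)·τ' = -1.58579; -1.58579 ∉ [-1.3, -0.9) → out
#3 (6,15): internal coord 6 + (15)·τ' = -0.21320; -0.21320 ∉ [-1.3, -0.9) → out
#4 (16,1): internal coord 16 + (1)·τ' = +15.58579; +15.58579 ∉ [-1.3, -0.9) → out
#5 (5,13): internal coord 5 + (13)·τ' = -0.38478; -0.38478 ∉ [-1.3, -0.9) → out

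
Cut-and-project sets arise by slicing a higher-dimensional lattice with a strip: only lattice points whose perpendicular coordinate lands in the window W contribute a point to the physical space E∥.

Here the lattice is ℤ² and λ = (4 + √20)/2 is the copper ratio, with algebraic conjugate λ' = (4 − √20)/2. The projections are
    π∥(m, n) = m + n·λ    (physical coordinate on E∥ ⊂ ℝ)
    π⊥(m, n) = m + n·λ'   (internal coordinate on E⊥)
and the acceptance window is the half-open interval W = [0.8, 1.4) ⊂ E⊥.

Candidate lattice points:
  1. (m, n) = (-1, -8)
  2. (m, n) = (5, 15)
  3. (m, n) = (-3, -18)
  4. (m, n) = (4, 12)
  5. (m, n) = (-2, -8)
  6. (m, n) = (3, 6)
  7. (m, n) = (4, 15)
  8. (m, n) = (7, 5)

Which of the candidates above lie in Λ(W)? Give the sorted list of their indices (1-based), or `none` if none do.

1, 3, 4

λ' = (4−√20)/2 ≈ -0.23607.
#1 (-1,-8): internal coord -1 + (-8)·λ' = +0.88854; +0.88854 ∈ [0.8, 1.4) → IN Λ
#2 (5,15): internal coord 5 + (15)·λ' = +1.45898; +1.45898 ∉ [0.8, 1.4) → out
#3 (-3,-18): internal coord -3 + (-18)·λ' = +1.24922; +1.24922 ∈ [0.8, 1.4) → IN Λ
#4 (4,12): internal coord 4 + (12)·λ' = +1.16718; +1.16718 ∈ [0.8, 1.4) → IN Λ
#5 (-2,-8): internal coord -2 + (-8)·λ' = -0.11146; -0.11146 ∉ [0.8, 1.4) → out
#6 (3,6): internal coord 3 + (6)·λ' = +1.58359; +1.58359 ∉ [0.8, 1.4) → out
#7 (4,15): internal coord 4 + (15)·λ' = +0.45898; +0.45898 ∉ [0.8, 1.4) → out
#8 (7,5): internal coord 7 + (5)·λ' = +5.81966; +5.81966 ∉ [0.8, 1.4) → out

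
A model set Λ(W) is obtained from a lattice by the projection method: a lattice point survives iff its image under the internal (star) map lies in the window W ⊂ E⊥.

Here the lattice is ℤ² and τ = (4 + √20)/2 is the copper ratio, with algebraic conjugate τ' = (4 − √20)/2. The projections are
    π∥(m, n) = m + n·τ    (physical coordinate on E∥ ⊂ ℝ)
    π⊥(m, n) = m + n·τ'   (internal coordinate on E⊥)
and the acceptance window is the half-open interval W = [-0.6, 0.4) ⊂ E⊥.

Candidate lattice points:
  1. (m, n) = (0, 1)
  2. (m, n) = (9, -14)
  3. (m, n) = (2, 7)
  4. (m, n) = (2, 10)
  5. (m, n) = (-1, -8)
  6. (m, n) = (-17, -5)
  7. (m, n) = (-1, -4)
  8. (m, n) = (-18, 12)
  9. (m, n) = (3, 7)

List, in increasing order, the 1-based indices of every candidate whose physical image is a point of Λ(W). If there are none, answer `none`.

Compute τ' = (4−√20)/2 = -0.2361, so π⊥(m,n) = m -0.2361·n.
#1 (0,1): internal coord 0 + (1)·τ' = -0.2361; -0.2361 ∈ [-0.6, 0.4) → IN Λ
#2 (9,-14): internal coord 9 + (-14)·τ' = +12.3050; +12.3050 ∉ [-0.6, 0.4) → out
#3 (2,7): internal coord 2 + (7)·τ' = +0.3475; +0.3475 ∈ [-0.6, 0.4) → IN Λ
#4 (2,10): internal coord 2 + (10)·τ' = -0.3607; -0.3607 ∈ [-0.6, 0.4) → IN Λ
#5 (-1,-8): internal coord -1 + (-8)·τ' = +0.8885; +0.8885 ∉ [-0.6, 0.4) → out
#6 (-17,-5): internal coord -17 + (-5)·τ' = -15.8197; -15.8197 ∉ [-0.6, 0.4) → out
#7 (-1,-4): internal coord -1 + (-4)·τ' = -0.0557; -0.0557 ∈ [-0.6, 0.4) → IN Λ
#8 (-18,12): internal coord -18 + (12)·τ' = -20.8328; -20.8328 ∉ [-0.6, 0.4) → out
#9 (3,7): internal coord 3 + (7)·τ' = +1.3475; +1.3475 ∉ [-0.6, 0.4) → out

1, 3, 4, 7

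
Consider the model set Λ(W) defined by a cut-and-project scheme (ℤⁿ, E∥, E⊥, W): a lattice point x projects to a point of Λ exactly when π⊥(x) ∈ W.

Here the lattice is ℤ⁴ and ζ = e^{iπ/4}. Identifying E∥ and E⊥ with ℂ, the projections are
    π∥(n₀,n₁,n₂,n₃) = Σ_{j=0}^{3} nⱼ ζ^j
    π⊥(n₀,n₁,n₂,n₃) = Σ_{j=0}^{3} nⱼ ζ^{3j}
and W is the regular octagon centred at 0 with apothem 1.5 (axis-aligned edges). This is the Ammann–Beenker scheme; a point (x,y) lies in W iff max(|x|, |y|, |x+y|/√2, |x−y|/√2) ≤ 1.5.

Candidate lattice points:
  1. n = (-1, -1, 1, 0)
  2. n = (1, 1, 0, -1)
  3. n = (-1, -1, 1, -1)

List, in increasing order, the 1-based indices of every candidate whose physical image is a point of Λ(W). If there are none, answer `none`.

Internal map: ζ^{3j} for j=0..3 gives (1,0), (−√2/2,√2/2), (0,−1), (√2/2,√2/2).
candidate 1: n = (-1, -1, 1, 0) → π⊥ ≈ (-0.292893, -1.707107); max(|x|,|y|,|x±y|/√2) = 1.707107 > 1.5 ⇒ ∉ W
candidate 2: n = (1, 1, 0, -1) → π⊥ ≈ (-0.414214, +0.000000); max(|x|,|y|,|x±y|/√2) = 0.414214 ≤ 1.5 ⇒ ∈ W
candidate 3: n = (-1, -1, 1, -1) → π⊥ ≈ (-1.000000, -2.414214); max(|x|,|y|,|x±y|/√2) = 2.414214 > 1.5 ⇒ ∉ W

2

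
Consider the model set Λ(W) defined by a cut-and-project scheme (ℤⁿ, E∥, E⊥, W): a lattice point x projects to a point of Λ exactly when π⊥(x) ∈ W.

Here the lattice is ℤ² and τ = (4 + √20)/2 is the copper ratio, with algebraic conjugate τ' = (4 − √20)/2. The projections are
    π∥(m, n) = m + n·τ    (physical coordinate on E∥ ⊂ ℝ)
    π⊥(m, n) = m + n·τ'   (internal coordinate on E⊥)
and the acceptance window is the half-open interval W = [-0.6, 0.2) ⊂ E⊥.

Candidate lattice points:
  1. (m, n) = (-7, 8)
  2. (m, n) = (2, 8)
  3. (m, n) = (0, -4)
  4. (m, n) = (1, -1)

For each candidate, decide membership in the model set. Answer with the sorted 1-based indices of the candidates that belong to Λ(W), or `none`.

Compute τ' = (4−√20)/2 = -0.2361, so π⊥(m,n) = m -0.2361·n.
candidate 1: (m,n)=(-7,8) → π∥ = -7+8·τ ≈ 26.8885, π⊥ = -7+8·τ' ≈ -8.8885 ∉ [-0.6, 0.2) ⇒ out
candidate 2: (m,n)=(2,8) → π∥ = 2+8·τ ≈ 35.8885, π⊥ = 2+8·τ' ≈ 0.1115 ∈ [-0.6, 0.2) ⇒ IN Λ
candidate 3: (m,n)=(0,-4) → π∥ = 0-4·τ ≈ -16.9443, π⊥ = 0-4·τ' ≈ 0.9443 ∉ [-0.6, 0.2) ⇒ out
candidate 4: (m,n)=(1,-1) → π∥ = 1-1·τ ≈ -3.2361, π⊥ = 1-1·τ' ≈ 1.2361 ∉ [-0.6, 0.2) ⇒ out

2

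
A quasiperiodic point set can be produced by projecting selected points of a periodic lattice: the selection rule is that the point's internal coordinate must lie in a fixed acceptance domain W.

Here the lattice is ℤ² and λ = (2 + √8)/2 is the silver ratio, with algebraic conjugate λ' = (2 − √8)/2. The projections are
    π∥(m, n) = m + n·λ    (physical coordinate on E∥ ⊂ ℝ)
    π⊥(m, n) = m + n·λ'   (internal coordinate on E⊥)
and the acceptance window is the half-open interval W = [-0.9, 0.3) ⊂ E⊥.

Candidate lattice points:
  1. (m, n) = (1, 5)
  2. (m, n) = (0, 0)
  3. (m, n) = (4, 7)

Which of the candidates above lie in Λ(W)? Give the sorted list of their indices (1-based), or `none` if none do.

Numerically λ ≈ 2.4142 and λ' = −1/λ ≈ -0.4142.
candidate 1: (m,n)=(1,5) → π∥ = 1+5·λ ≈ 13.0711, π⊥ = 1+5·λ' ≈ -1.0711 ∉ [-0.9, 0.3) ⇒ out
candidate 2: (m,n)=(0,0) → π∥ = 0+0·λ ≈ 0.0000, π⊥ = 0+0·λ' ≈ 0.0000 ∈ [-0.9, 0.3) ⇒ IN Λ
candidate 3: (m,n)=(4,7) → π∥ = 4+7·λ ≈ 20.8995, π⊥ = 4+7·λ' ≈ 1.1005 ∉ [-0.9, 0.3) ⇒ out

2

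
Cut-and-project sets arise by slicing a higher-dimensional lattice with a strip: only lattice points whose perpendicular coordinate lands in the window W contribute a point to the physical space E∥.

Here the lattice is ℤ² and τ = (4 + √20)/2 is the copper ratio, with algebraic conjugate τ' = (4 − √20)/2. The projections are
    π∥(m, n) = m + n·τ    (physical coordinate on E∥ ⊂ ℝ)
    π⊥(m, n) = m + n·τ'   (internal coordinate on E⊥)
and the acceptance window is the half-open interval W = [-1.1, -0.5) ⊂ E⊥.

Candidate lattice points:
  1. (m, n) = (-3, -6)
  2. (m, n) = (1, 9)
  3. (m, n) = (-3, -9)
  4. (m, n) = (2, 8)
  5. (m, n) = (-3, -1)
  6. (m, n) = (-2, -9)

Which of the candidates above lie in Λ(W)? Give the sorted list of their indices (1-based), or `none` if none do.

Compute τ' = (4−√20)/2 = -0.2361, so π⊥(m,n) = m -0.2361·n.
#1 (-3,-6): internal coord -3 + (-6)·τ' = -1.5836; -1.5836 ∉ [-1.1, -0.5) → out
#2 (1,9): internal coord 1 + (9)·τ' = -1.1246; -1.1246 ∉ [-1.1, -0.5) → out
#3 (-3,-9): internal coord -3 + (-9)·τ' = -0.8754; -0.8754 ∈ [-1.1, -0.5) → IN Λ
#4 (2,8): internal coord 2 + (8)·τ' = +0.1115; +0.1115 ∉ [-1.1, -0.5) → out
#5 (-3,-1): internal coord -3 + (-1)·τ' = -2.7639; -2.7639 ∉ [-1.1, -0.5) → out
#6 (-2,-9): internal coord -2 + (-9)·τ' = +0.1246; +0.1246 ∉ [-1.1, -0.5) → out

3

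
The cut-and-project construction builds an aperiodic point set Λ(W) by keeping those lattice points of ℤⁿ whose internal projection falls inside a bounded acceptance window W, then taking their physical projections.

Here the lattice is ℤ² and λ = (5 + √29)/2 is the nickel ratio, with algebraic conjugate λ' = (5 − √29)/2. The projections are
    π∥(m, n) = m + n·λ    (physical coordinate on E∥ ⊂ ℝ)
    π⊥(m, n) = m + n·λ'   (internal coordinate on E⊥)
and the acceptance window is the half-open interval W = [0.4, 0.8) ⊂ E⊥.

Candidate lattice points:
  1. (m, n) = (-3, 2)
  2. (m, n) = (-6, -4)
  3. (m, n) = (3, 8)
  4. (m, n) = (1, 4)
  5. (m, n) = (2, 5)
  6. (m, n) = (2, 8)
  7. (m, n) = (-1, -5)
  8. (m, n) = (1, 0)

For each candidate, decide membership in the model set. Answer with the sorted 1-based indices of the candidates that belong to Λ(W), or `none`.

Numerically λ ≈ 5.1926 and λ' = −1/λ ≈ -0.1926.
candidate 1: (m,n)=(-3,2) → π∥ = -3+2·λ ≈ 7.3852, π⊥ = -3+2·λ' ≈ -3.3852 ∉ [0.4, 0.8) ⇒ out
candidate 2: (m,n)=(-6,-4) → π∥ = -6-4·λ ≈ -26.7703, π⊥ = -6-4·λ' ≈ -5.2297 ∉ [0.4, 0.8) ⇒ out
candidate 3: (m,n)=(3,8) → π∥ = 3+8·λ ≈ 44.5407, π⊥ = 3+8·λ' ≈ 1.4593 ∉ [0.4, 0.8) ⇒ out
candidate 4: (m,n)=(1,4) → π∥ = 1+4·λ ≈ 21.7703, π⊥ = 1+4·λ' ≈ 0.2297 ∉ [0.4, 0.8) ⇒ out
candidate 5: (m,n)=(2,5) → π∥ = 2+5·λ ≈ 27.9629, π⊥ = 2+5·λ' ≈ 1.0371 ∉ [0.4, 0.8) ⇒ out
candidate 6: (m,n)=(2,8) → π∥ = 2+8·λ ≈ 43.5407, π⊥ = 2+8·λ' ≈ 0.4593 ∈ [0.4, 0.8) ⇒ IN Λ
candidate 7: (m,n)=(-1,-5) → π∥ = -1-5·λ ≈ -26.9629, π⊥ = -1-5·λ' ≈ -0.0371 ∉ [0.4, 0.8) ⇒ out
candidate 8: (m,n)=(1,0) → π∥ = 1+0·λ ≈ 1.0000, π⊥ = 1+0·λ' ≈ 1.0000 ∉ [0.4, 0.8) ⇒ out

6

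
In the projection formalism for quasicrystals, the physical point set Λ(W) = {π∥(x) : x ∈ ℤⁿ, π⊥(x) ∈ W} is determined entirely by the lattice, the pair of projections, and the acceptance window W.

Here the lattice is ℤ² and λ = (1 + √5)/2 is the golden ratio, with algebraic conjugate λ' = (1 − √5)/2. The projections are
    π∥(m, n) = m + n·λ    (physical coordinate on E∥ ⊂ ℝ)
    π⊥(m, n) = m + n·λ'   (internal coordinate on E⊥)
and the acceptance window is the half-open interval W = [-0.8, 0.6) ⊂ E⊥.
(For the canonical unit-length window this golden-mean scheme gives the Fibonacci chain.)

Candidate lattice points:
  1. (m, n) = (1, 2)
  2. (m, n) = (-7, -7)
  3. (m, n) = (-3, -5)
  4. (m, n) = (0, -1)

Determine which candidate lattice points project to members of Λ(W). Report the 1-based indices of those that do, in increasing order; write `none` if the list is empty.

1, 3

λ' = (1−√5)/2 ≈ -0.618034.
candidate 1: (m,n)=(1,2) → π∥ = 1+2·λ ≈ 4.236068, π⊥ = 1+2·λ' ≈ -0.236068 ∈ [-0.8, 0.6) ⇒ IN Λ
candidate 2: (m,n)=(-7,-7) → π∥ = -7-7·λ ≈ -18.326238, π⊥ = -7-7·λ' ≈ -2.673762 ∉ [-0.8, 0.6) ⇒ out
candidate 3: (m,n)=(-3,-5) → π∥ = -3-5·λ ≈ -11.090170, π⊥ = -3-5·λ' ≈ 0.090170 ∈ [-0.8, 0.6) ⇒ IN Λ
candidate 4: (m,n)=(0,-1) → π∥ = 0-1·λ ≈ -1.618034, π⊥ = 0-1·λ' ≈ 0.618034 ∉ [-0.8, 0.6) ⇒ out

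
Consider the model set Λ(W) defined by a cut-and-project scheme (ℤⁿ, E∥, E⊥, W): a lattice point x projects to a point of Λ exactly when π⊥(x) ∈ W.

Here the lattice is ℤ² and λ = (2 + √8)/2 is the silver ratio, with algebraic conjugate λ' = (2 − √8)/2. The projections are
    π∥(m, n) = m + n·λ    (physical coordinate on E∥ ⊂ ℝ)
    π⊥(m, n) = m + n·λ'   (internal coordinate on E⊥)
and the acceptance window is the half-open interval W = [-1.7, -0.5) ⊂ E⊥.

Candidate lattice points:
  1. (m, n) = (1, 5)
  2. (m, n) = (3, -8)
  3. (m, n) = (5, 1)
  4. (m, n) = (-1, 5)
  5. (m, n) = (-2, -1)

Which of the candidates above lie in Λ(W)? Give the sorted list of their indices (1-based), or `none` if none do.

Numerically λ ≈ 2.414214 and λ' = −1/λ ≈ -0.414214.
[1] lift (1,5): star map gives -1.071068; window check -1.7 ≤ -1.071068 < -0.5 is true → IN Λ
[2] lift (3,-8): star map gives 6.313708; window check -1.7 ≤ 6.313708 < -0.5 is false → out
[3] lift (5,1): star map gives 4.585786; window check -1.7 ≤ 4.585786 < -0.5 is false → out
[4] lift (-1,5): star map gives -3.071068; window check -1.7 ≤ -3.071068 < -0.5 is false → out
[5] lift (-2,-1): star map gives -1.585786; window check -1.7 ≤ -1.585786 < -0.5 is true → IN Λ

1, 5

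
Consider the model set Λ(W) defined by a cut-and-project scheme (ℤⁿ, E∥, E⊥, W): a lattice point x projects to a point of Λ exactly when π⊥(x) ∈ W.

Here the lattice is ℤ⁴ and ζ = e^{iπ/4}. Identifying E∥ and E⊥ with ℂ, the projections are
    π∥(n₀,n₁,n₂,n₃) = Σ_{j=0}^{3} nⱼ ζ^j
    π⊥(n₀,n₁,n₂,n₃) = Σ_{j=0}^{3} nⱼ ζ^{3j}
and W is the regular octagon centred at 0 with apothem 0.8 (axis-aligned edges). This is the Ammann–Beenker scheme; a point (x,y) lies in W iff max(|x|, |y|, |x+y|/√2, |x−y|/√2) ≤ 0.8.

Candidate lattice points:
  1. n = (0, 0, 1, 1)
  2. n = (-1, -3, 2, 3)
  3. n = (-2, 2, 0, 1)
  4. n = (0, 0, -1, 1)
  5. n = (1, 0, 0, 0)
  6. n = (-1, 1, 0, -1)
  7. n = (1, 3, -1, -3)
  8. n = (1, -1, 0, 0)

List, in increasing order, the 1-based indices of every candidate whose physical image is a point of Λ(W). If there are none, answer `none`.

1

π⊥(n) = n₀ + n₁ζ³ + n₂ζ⁶ + n₃ζ⁹ where ζ = e^{iπ/4}.
#1 (0, 0, 1, 1): internal (0.70711, -0.29289); octagon support 0.70711 vs apothem 0.8 → ∈ W
#2 (-1, -3, 2, 3): internal (3.24264, -2.00000); octagon support 3.70711 vs apothem 0.8 → ∉ W
#3 (-2, 2, 0, 1): internal (-2.70711, 2.12132); octagon support 3.41421 vs apothem 0.8 → ∉ W
#4 (0, 0, -1, 1): internal (0.70711, 1.70711); octagon support 1.70711 vs apothem 0.8 → ∉ W
#5 (1, 0, 0, 0): internal (1.00000, 0.00000); octagon support 1.00000 vs apothem 0.8 → ∉ W
#6 (-1, 1, 0, -1): internal (-2.41421, 0.00000); octagon support 2.41421 vs apothem 0.8 → ∉ W
#7 (1, 3, -1, -3): internal (-3.24264, 1.00000); octagon support 3.24264 vs apothem 0.8 → ∉ W
#8 (1, -1, 0, 0): internal (1.70711, -0.70711); octagon support 1.70711 vs apothem 0.8 → ∉ W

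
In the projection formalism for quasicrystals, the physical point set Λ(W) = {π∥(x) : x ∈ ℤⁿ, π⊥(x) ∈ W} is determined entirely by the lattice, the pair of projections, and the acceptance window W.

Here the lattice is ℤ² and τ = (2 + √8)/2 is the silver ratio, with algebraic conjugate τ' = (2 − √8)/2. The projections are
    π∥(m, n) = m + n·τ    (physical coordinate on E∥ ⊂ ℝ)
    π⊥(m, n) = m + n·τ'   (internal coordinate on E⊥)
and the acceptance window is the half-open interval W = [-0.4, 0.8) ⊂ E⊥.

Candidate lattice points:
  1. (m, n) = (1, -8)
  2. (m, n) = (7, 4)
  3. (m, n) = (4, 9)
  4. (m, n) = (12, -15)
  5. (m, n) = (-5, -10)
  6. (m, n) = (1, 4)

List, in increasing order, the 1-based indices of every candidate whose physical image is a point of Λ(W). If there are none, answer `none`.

Compute τ' = (2−√8)/2 = -0.414214, so π⊥(m,n) = m -0.414214·n.
[1] lift (1,-8): star map gives 4.313708; window check -0.4 ≤ 4.313708 < 0.8 is false → out
[2] lift (7,4): star map gives 5.343146; window check -0.4 ≤ 5.343146 < 0.8 is false → out
[3] lift (4,9): star map gives 0.272078; window check -0.4 ≤ 0.272078 < 0.8 is true → IN Λ
[4] lift (12,-15): star map gives 18.213203; window check -0.4 ≤ 18.213203 < 0.8 is false → out
[5] lift (-5,-10): star map gives -0.857864; window check -0.4 ≤ -0.857864 < 0.8 is false → out
[6] lift (1,4): star map gives -0.656854; window check -0.4 ≤ -0.656854 < 0.8 is false → out

3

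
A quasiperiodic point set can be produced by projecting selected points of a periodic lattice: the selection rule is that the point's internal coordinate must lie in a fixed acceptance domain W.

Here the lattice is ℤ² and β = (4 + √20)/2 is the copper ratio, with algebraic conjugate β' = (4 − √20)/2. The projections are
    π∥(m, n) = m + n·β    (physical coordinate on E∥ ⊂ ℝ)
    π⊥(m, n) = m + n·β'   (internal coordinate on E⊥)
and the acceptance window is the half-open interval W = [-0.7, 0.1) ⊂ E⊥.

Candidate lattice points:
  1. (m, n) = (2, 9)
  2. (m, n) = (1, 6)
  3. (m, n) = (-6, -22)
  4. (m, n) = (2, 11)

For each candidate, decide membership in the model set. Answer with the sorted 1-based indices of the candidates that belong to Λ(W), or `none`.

1, 2, 4

Compute β' = (4−√20)/2 = -0.2361, so π⊥(m,n) = m -0.2361·n.
#1 (2,9): internal coord 2 + (9)·β' = -0.1246; -0.1246 ∈ [-0.7, 0.1) → IN Λ
#2 (1,6): internal coord 1 + (6)·β' = -0.4164; -0.4164 ∈ [-0.7, 0.1) → IN Λ
#3 (-6,-22): internal coord -6 + (-22)·β' = -0.8065; -0.8065 ∉ [-0.7, 0.1) → out
#4 (2,11): internal coord 2 + (11)·β' = -0.5967; -0.5967 ∈ [-0.7, 0.1) → IN Λ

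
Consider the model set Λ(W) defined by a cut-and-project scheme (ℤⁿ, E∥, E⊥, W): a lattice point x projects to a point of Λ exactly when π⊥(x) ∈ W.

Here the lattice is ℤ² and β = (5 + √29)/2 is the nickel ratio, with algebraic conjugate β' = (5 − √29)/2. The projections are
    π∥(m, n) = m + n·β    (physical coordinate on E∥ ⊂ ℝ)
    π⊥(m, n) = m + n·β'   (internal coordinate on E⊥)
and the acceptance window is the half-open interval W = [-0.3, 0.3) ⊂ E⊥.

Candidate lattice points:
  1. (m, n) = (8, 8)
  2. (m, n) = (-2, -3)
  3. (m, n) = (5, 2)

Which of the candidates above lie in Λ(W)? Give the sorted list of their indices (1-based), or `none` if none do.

Compute β' = (5−√29)/2 = -0.19258, so π⊥(m,n) = m -0.19258·n.
candidate 1: (m,n)=(8,8) → π∥ = 8+8·β ≈ 49.54066, π⊥ = 8+8·β' ≈ 6.45934 ∉ [-0.3, 0.3) ⇒ out
candidate 2: (m,n)=(-2,-3) → π∥ = -2-3·β ≈ -17.57775, π⊥ = -2-3·β' ≈ -1.42225 ∉ [-0.3, 0.3) ⇒ out
candidate 3: (m,n)=(5,2) → π∥ = 5+2·β ≈ 15.38516, π⊥ = 5+2·β' ≈ 4.61484 ∉ [-0.3, 0.3) ⇒ out

none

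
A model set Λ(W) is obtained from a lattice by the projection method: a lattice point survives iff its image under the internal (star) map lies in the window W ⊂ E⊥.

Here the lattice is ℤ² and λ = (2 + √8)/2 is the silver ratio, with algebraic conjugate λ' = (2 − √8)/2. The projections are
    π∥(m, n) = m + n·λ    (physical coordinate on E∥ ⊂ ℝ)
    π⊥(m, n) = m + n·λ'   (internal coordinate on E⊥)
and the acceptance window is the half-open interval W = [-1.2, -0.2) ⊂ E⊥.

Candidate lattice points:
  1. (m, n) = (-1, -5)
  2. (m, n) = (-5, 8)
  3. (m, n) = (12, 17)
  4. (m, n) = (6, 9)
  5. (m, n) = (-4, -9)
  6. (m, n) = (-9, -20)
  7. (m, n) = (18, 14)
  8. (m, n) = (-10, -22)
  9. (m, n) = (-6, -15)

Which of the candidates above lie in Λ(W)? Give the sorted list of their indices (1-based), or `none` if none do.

λ' = (2−√8)/2 ≈ -0.4142.
#1 (-1,-5): internal coord -1 + (-5)·λ' = +1.0711; +1.0711 ∉ [-1.2, -0.2) → out
#2 (-5,8): internal coord -5 + (8)·λ' = -8.3137; -8.3137 ∉ [-1.2, -0.2) → out
#3 (12,17): internal coord 12 + (17)·λ' = +4.9584; +4.9584 ∉ [-1.2, -0.2) → out
#4 (6,9): internal coord 6 + (9)·λ' = +2.2721; +2.2721 ∉ [-1.2, -0.2) → out
#5 (-4,-9): internal coord -4 + (-9)·λ' = -0.2721; -0.2721 ∈ [-1.2, -0.2) → IN Λ
#6 (-9,-20): internal coord -9 + (-20)·λ' = -0.7157; -0.7157 ∈ [-1.2, -0.2) → IN Λ
#7 (18,14): internal coord 18 + (14)·λ' = +12.2010; +12.2010 ∉ [-1.2, -0.2) → out
#8 (-10,-22): internal coord -10 + (-22)·λ' = -0.8873; -0.8873 ∈ [-1.2, -0.2) → IN Λ
#9 (-6,-15): internal coord -6 + (-15)·λ' = +0.2132; +0.2132 ∉ [-1.2, -0.2) → out

5, 6, 8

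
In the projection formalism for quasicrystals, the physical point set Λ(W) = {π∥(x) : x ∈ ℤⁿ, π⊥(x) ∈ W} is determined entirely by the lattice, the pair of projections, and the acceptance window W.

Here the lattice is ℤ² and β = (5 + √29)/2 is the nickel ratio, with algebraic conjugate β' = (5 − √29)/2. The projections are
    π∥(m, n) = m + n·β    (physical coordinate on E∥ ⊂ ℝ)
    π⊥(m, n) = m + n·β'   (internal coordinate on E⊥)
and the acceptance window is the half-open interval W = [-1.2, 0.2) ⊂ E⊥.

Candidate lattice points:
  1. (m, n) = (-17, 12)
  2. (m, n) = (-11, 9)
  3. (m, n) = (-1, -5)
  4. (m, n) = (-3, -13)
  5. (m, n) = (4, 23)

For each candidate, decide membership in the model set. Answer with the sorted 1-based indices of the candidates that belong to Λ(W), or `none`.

β' = (5−√29)/2 ≈ -0.19258.
candidate 1: (m,n)=(-17,12) → π∥ = -17+12·β ≈ 45.31099, π⊥ = -17+12·β' ≈ -19.31099 ∉ [-1.2, 0.2) ⇒ out
candidate 2: (m,n)=(-11,9) → π∥ = -11+9·β ≈ 35.73324, π⊥ = -11+9·β' ≈ -12.73324 ∉ [-1.2, 0.2) ⇒ out
candidate 3: (m,n)=(-1,-5) → π∥ = -1-5·β ≈ -26.96291, π⊥ = -1-5·β' ≈ -0.03709 ∈ [-1.2, 0.2) ⇒ IN Λ
candidate 4: (m,n)=(-3,-13) → π∥ = -3-13·β ≈ -70.50357, π⊥ = -3-13·β' ≈ -0.49643 ∈ [-1.2, 0.2) ⇒ IN Λ
candidate 5: (m,n)=(4,23) → π∥ = 4+23·β ≈ 123.42940, π⊥ = 4+23·β' ≈ -0.42940 ∈ [-1.2, 0.2) ⇒ IN Λ

3, 4, 5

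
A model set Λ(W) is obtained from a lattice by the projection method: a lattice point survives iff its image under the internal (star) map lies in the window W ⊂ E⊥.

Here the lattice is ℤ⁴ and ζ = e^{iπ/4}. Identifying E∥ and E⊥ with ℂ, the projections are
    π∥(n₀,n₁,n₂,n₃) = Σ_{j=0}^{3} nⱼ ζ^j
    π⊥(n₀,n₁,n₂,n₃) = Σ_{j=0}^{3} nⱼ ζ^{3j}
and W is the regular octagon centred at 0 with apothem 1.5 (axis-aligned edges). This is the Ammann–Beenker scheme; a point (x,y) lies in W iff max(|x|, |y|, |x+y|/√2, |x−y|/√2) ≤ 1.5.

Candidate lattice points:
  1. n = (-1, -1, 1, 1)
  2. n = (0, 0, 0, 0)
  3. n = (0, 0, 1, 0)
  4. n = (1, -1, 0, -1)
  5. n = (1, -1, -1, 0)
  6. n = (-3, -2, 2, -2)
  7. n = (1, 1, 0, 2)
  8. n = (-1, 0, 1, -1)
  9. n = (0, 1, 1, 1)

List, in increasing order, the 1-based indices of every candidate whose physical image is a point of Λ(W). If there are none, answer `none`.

1, 2, 3, 9

π⊥(n) = n₀ + n₁ζ³ + n₂ζ⁶ + n₃ζ⁹ where ζ = e^{iπ/4}.
#1 (-1, -1, 1, 1): internal (0.4142, -1.0000); octagon support 1.0000 vs apothem 1.5 → ∈ W
#2 (0, 0, 0, 0): internal (0.0000, 0.0000); octagon support 0.0000 vs apothem 1.5 → ∈ W
#3 (0, 0, 1, 0): internal (0.0000, -1.0000); octagon support 1.0000 vs apothem 1.5 → ∈ W
#4 (1, -1, 0, -1): internal (1.0000, -1.4142); octagon support 1.7071 vs apothem 1.5 → ∉ W
#5 (1, -1, -1, 0): internal (1.7071, 0.2929); octagon support 1.7071 vs apothem 1.5 → ∉ W
#6 (-3, -2, 2, -2): internal (-3.0000, -4.8284); octagon support 5.5355 vs apothem 1.5 → ∉ W
#7 (1, 1, 0, 2): internal (1.7071, 2.1213); octagon support 2.7071 vs apothem 1.5 → ∉ W
#8 (-1, 0, 1, -1): internal (-1.7071, -1.7071); octagon support 2.4142 vs apothem 1.5 → ∉ W
#9 (0, 1, 1, 1): internal (0.0000, 0.4142); octagon support 0.4142 vs apothem 1.5 → ∈ W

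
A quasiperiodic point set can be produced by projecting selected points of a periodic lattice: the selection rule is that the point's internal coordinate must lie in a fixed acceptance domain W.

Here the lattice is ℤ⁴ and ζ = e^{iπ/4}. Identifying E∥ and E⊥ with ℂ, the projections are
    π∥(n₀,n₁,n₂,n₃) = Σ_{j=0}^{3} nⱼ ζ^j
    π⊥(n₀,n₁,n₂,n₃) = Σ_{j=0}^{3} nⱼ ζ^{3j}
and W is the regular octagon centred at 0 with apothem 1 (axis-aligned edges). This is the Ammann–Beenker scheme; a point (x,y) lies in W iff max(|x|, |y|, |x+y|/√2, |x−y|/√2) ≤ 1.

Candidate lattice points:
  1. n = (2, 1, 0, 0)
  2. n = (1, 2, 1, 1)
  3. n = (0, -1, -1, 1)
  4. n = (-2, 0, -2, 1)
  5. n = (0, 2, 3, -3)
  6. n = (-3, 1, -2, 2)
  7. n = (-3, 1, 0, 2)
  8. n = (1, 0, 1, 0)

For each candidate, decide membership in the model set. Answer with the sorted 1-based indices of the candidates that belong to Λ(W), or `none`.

π⊥(n) = n₀ + n₁ζ³ + n₂ζ⁶ + n₃ζ⁹ where ζ = e^{iπ/4}.
candidate 1: n = (2, 1, 0, 0) → π⊥ ≈ (+1.29289, +0.70711); max(|x|,|y|,|x±y|/√2) = 1.41421 > 1 ⇒ ∉ W
candidate 2: n = (1, 2, 1, 1) → π⊥ ≈ (+0.29289, +1.12132); max(|x|,|y|,|x±y|/√2) = 1.12132 > 1 ⇒ ∉ W
candidate 3: n = (0, -1, -1, 1) → π⊥ ≈ (+1.41421, +1.00000); max(|x|,|y|,|x±y|/√2) = 1.70711 > 1 ⇒ ∉ W
candidate 4: n = (-2, 0, -2, 1) → π⊥ ≈ (-1.29289, +2.70711); max(|x|,|y|,|x±y|/√2) = 2.82843 > 1 ⇒ ∉ W
candidate 5: n = (0, 2, 3, -3) → π⊥ ≈ (-3.53553, -3.70711); max(|x|,|y|,|x±y|/√2) = 5.12132 > 1 ⇒ ∉ W
candidate 6: n = (-3, 1, -2, 2) → π⊥ ≈ (-2.29289, +4.12132); max(|x|,|y|,|x±y|/√2) = 4.53553 > 1 ⇒ ∉ W
candidate 7: n = (-3, 1, 0, 2) → π⊥ ≈ (-2.29289, +2.12132); max(|x|,|y|,|x±y|/√2) = 3.12132 > 1 ⇒ ∉ W
candidate 8: n = (1, 0, 1, 0) → π⊥ ≈ (+1.00000, -1.00000); max(|x|,|y|,|x±y|/√2) = 1.41421 > 1 ⇒ ∉ W

none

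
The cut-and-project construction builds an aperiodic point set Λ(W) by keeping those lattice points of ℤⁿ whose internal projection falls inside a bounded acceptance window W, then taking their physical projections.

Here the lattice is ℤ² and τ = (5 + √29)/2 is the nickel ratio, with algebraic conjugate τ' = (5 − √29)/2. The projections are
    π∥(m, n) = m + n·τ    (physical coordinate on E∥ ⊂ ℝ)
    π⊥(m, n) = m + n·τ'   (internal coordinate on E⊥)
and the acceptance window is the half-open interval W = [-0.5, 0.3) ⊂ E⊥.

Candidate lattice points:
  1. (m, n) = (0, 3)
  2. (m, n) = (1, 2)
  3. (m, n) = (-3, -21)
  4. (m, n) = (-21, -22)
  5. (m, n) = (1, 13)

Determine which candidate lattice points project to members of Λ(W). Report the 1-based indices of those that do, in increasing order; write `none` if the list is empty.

none

τ' = (5−√29)/2 ≈ -0.1926.
candidate 1: (m,n)=(0,3) → π∥ = 0+3·τ ≈ 15.5777, π⊥ = 0+3·τ' ≈ -0.5777 ∉ [-0.5, 0.3) ⇒ out
candidate 2: (m,n)=(1,2) → π∥ = 1+2·τ ≈ 11.3852, π⊥ = 1+2·τ' ≈ 0.6148 ∉ [-0.5, 0.3) ⇒ out
candidate 3: (m,n)=(-3,-21) → π∥ = -3-21·τ ≈ -112.0442, π⊥ = -3-21·τ' ≈ 1.0442 ∉ [-0.5, 0.3) ⇒ out
candidate 4: (m,n)=(-21,-22) → π∥ = -21-22·τ ≈ -135.2368, π⊥ = -21-22·τ' ≈ -16.7632 ∉ [-0.5, 0.3) ⇒ out
candidate 5: (m,n)=(1,13) → π∥ = 1+13·τ ≈ 68.5036, π⊥ = 1+13·τ' ≈ -1.5036 ∉ [-0.5, 0.3) ⇒ out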